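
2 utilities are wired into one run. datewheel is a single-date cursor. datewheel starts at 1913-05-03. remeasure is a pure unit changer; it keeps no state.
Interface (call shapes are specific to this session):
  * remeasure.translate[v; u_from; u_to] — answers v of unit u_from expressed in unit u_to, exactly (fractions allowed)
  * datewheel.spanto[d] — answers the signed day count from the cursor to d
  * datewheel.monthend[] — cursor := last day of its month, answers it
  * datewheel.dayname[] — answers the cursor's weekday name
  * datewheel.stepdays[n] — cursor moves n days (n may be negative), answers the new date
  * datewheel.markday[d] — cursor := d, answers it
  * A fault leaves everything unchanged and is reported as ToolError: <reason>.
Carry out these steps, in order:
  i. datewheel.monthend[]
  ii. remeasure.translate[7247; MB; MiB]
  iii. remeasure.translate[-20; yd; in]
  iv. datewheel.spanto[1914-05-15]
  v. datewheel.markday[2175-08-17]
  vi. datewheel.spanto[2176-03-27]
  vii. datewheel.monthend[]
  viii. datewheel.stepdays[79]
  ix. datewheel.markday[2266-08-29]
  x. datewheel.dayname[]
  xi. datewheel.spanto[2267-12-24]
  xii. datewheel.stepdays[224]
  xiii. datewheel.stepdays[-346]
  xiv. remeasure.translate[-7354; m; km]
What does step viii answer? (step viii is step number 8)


I call datewheel.monthend(), → 1913-05-31.
Calling remeasure.translate passing v→7247, u_from→MB, u_to→MiB, giving 113234375/16384.
I run remeasure.translate passing v→-20, u_from→yd, u_to→in, yielding -720.
Then datewheel.spanto passing d→1914-05-15, — result: 349.
Next I call datewheel.markday passing d→2175-08-17, and get 2175-08-17.
Using datewheel.spanto passing d→2176-03-27, yielding 223.
Next I call datewheel.monthend(), → 2175-08-31.
Calling datewheel.stepdays passing n→79, and get 2175-11-18.
I invoke datewheel.markday passing d→2266-08-29, and observe 2266-08-29.
Now I run datewheel.dayname, and get Wednesday.
Then datewheel.spanto passing d→2267-12-24, and observe 482.
I use datewheel.stepdays passing n→224, yielding 2267-04-10.
Then datewheel.stepdays passing n→-346: 2266-04-29.
Invoking remeasure.translate passing v→-7354, u_from→m, u_to→km, and observe -3677/500.

Answer: 2175-11-18


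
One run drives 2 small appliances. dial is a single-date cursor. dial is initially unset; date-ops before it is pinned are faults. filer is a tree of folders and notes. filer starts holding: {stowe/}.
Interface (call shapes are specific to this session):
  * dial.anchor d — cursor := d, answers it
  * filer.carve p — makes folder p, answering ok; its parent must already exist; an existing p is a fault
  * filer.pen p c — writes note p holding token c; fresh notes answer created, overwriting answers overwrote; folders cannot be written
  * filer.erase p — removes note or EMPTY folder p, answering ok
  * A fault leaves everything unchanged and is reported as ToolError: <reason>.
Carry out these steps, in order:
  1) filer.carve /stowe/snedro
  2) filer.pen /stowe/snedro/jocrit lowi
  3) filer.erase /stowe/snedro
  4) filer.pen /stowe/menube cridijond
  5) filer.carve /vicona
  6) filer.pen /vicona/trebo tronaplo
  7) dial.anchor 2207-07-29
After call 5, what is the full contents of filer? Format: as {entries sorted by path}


Answer: {stowe/, stowe/menube=cridijond, stowe/snedro/, stowe/snedro/jocrit=lowi, vicona/}

Derivation:
% carve p: /stowe/snedro
= ok
% pen p: /stowe/snedro/jocrit c: lowi
= created
% erase p: /stowe/snedro
= ToolError: not empty
% pen p: /stowe/menube c: cridijond
= created
% carve p: /vicona
= ok
% pen p: /vicona/trebo c: tronaplo
= created
% anchor d: 2207-07-29
= 2207-07-29


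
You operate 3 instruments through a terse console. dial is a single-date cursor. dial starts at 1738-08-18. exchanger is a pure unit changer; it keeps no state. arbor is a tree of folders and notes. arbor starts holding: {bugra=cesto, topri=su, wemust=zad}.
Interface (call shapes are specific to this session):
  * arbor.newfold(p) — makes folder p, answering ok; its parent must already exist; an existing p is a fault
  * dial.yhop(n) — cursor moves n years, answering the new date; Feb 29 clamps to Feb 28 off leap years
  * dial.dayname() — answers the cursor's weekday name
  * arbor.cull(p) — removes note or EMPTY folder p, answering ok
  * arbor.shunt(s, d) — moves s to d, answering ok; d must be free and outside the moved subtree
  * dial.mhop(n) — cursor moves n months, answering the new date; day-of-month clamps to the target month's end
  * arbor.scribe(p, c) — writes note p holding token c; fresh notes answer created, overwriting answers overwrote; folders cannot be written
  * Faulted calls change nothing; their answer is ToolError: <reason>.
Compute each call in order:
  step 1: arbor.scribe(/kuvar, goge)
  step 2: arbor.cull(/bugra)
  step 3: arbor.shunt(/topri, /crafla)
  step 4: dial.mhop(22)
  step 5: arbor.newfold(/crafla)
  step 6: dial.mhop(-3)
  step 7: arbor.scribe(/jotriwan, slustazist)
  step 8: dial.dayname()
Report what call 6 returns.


~$ arbor.scribe p=/kuvar c=goge
[out] created
~$ arbor.cull p=/bugra
[out] ok
~$ arbor.shunt s=/topri d=/crafla
[out] ok
~$ dial.mhop n=22
[out] 1740-06-18
~$ arbor.newfold p=/crafla
[out] ToolError: exists
~$ dial.mhop n=-3
[out] 1740-03-18
~$ arbor.scribe p=/jotriwan c=slustazist
[out] created
~$ dial.dayname
[out] Friday

Answer: 1740-03-18


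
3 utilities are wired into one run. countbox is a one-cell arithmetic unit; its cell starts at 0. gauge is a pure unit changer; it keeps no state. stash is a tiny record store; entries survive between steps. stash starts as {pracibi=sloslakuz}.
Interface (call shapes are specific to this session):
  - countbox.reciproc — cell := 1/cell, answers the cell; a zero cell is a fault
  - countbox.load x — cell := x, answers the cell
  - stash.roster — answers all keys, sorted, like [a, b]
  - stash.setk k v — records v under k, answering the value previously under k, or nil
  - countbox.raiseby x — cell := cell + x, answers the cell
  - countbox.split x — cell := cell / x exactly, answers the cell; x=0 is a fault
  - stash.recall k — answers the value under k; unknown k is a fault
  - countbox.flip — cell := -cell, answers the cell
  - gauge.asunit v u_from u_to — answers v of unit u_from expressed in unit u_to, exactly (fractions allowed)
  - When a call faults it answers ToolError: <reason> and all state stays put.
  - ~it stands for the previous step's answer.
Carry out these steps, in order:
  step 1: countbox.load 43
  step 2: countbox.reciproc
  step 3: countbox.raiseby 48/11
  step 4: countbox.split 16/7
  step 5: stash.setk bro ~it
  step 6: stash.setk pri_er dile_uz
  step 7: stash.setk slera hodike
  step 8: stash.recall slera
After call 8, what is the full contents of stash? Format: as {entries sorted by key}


Answer: {bro=14525/7568, pracibi=sloslakuz, pri_er=dile_uz, slera=hodike}

Derivation:
Do: load[43]
See: 43
Do: reciproc[]
See: 1/43
Do: raiseby[48/11]
See: 2075/473
Do: split[16/7]
See: 14525/7568
Do: setk[bro; ~it]
See: nil
Do: setk[pri_er; dile_uz]
See: nil
Do: setk[slera; hodike]
See: nil
Do: recall[slera]
See: hodike


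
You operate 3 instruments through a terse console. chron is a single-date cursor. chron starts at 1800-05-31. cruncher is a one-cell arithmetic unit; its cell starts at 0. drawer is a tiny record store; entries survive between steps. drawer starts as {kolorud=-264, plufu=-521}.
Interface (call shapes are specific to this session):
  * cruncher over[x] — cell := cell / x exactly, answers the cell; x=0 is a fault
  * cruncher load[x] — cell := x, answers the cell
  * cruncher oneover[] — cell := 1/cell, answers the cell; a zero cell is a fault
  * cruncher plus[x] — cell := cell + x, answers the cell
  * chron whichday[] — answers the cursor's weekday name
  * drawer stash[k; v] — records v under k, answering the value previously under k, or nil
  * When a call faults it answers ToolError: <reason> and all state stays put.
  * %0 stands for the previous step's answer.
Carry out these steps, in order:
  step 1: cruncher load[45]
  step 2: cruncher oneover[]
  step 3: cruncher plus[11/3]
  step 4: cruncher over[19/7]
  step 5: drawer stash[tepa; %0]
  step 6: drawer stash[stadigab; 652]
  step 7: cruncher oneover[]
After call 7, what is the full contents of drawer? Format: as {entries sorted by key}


Next I call cruncher load(45), — result: 45.
Using cruncher oneover(), and see 1/45.
Then cruncher plus(11/3), and observe 166/45.
Next I call cruncher over(19/7), and see 1162/855.
I call drawer stash(tepa, %0), which returns nil.
I invoke drawer stash(stadigab, 652), → nil.
Calling cruncher oneover(), and get 855/1162.

Answer: {kolorud=-264, plufu=-521, stadigab=652, tepa=1162/855}


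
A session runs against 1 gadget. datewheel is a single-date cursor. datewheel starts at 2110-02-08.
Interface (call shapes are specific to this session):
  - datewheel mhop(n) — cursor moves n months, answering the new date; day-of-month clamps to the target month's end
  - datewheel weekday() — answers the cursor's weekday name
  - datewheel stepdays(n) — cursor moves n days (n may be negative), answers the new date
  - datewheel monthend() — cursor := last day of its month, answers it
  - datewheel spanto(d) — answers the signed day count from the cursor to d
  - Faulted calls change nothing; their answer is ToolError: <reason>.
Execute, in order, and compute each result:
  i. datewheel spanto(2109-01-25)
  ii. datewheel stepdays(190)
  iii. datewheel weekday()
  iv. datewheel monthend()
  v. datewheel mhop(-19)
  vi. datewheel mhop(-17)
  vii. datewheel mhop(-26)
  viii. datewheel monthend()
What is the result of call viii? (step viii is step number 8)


Answer: 2105-06-30

Derivation:
I invoke datewheel spanto on d→2109-01-25, giving -379.
I invoke datewheel stepdays on n→190: 2110-08-17.
Calling datewheel weekday, yielding Sunday.
I try datewheel monthend(), — result: 2110-08-31.
Then datewheel mhop on n→-19, and see 2109-01-31.
I use datewheel mhop on n→-17, giving 2107-08-31.
I invoke datewheel mhop on n→-26, — result: 2105-06-30.
I run datewheel monthend, yielding 2105-06-30.


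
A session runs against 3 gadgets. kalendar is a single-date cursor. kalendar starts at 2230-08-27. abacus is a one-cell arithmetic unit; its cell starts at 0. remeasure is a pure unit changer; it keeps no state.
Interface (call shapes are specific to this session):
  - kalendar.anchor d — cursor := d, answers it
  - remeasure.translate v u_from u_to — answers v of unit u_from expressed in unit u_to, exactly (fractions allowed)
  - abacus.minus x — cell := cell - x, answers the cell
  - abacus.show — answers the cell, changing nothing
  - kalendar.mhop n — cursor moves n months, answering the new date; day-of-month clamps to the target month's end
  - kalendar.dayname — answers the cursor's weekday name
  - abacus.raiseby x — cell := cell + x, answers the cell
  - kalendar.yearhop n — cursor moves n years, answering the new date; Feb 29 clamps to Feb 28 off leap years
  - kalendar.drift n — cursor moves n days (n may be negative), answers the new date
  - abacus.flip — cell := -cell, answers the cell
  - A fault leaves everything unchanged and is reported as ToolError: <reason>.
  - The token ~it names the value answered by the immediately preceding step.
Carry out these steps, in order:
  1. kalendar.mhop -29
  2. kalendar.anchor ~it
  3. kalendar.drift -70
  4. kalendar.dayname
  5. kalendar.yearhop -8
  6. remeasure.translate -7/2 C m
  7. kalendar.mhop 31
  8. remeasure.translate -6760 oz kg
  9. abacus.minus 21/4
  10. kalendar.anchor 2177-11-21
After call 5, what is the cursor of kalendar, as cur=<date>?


Answer: cur=2220-01-17

Derivation:
Act: kalendar.mhop[-29]
Obs: 2228-03-27
Act: kalendar.anchor[~it]
Obs: 2228-03-27
Act: kalendar.drift[-70]
Obs: 2228-01-17
Act: kalendar.dayname[]
Obs: Thursday
Act: kalendar.yearhop[-8]
Obs: 2220-01-17
Act: remeasure.translate[-7/2; C; m]
Obs: ToolError: incompatible units
Act: kalendar.mhop[31]
Obs: 2222-08-17
Act: remeasure.translate[-6760; oz; kg]
Obs: -7665711053/40000000
Act: abacus.minus[21/4]
Obs: -21/4
Act: kalendar.anchor[2177-11-21]
Obs: 2177-11-21


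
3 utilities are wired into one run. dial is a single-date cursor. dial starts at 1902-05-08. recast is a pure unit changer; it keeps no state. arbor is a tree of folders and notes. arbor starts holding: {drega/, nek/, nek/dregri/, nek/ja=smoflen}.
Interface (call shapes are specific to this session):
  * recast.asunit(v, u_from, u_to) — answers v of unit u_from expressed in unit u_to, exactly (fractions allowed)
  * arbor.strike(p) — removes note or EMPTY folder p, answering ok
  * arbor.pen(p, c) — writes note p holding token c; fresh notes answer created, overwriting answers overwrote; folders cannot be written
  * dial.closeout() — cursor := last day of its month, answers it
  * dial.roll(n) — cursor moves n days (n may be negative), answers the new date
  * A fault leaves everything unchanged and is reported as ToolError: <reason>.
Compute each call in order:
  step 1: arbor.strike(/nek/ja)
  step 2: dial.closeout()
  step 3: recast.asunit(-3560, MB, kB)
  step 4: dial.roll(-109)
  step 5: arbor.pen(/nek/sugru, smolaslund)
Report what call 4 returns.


Answer: 1902-02-11

Derivation:
// arbor.strike(p=/nek/ja) -> ok
// dial.closeout() -> 1902-05-31
// recast.asunit(v=-3560, u_from=MB, u_to=kB) -> -3560000
// dial.roll(n=-109) -> 1902-02-11
// arbor.pen(p=/nek/sugru, c=smolaslund) -> created


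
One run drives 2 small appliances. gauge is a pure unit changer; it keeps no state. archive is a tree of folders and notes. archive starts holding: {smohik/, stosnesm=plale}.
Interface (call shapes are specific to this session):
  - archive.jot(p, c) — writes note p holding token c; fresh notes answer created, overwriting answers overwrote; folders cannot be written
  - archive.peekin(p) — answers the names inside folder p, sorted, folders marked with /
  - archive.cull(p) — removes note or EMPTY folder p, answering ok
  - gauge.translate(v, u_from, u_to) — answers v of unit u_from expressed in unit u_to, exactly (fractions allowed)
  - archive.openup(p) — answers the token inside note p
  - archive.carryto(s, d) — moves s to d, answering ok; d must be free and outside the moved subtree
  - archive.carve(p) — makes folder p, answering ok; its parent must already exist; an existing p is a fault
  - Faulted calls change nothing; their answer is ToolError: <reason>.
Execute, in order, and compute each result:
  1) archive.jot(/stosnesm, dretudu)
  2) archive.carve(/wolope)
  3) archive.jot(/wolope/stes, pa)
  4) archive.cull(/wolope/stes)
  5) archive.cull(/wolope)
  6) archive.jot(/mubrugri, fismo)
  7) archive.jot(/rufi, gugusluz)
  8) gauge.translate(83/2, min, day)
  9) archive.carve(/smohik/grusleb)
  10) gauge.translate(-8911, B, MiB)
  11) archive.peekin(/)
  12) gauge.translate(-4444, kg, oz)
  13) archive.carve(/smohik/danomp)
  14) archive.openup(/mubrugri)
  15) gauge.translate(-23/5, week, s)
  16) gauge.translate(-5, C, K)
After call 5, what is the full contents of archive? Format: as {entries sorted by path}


Answer: {smohik/, stosnesm=dretudu}

Derivation:
Then archive.jot using p=/stosnesm, c=dretudu, and see overwrote.
Calling archive.carve using p=/wolope, and get ok.
Using archive.jot using p=/wolope/stes, c=pa, and get created.
I use archive.cull using p=/wolope/stes, — result: ok.
Now I run archive.cull using p=/wolope, and observe ok.
I invoke archive.jot using p=/mubrugri, c=fismo, and get created.
Invoking archive.jot using p=/rufi, c=gugusluz, and see created.
Calling gauge.translate using v=83/2, u_from=min, u_to=day, which returns 83/2880.
I invoke archive.carve using p=/smohik/grusleb, yielding ok.
Using gauge.translate using v=-8911, u_from=B, u_to=MiB, which returns -8911/1048576.
Calling archive.peekin using p=/, which returns [mubrugri, rufi, smohik/, stosnesm].
I try gauge.translate using v=-4444, u_from=kg, u_to=oz, and observe -646400000000/4123567.
Now I run archive.carve using p=/smohik/danomp: ok.
I run archive.openup using p=/mubrugri, and get fismo.
I try gauge.translate using v=-23/5, u_from=week, u_to=s, and observe -2782080.
I use gauge.translate using v=-5, u_from=C, u_to=K, which returns 5363/20.


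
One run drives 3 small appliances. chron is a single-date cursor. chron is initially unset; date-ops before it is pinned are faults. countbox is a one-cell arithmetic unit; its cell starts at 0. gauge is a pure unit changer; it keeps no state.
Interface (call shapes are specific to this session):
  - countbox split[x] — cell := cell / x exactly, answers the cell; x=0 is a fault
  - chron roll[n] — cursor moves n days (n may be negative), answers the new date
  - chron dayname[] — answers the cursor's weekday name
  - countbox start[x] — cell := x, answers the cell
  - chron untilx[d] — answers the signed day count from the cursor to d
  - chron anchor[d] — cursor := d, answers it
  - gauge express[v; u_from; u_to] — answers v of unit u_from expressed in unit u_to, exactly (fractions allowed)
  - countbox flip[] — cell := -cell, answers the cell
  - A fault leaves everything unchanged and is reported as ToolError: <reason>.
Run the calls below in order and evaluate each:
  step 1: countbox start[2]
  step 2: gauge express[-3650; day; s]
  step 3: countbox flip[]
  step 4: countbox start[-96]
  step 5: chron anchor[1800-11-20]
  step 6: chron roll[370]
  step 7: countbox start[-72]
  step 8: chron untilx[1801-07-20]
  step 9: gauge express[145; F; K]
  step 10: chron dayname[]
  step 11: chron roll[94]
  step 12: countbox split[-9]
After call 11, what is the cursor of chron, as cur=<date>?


Answer: cur=1802-02-27

Derivation:
I try countbox start with 2, and get 2.
I call gauge express with -3650, day, s, which returns -315360000.
I run countbox flip(), — result: -2.
I call countbox start with -96, and get -96.
Invoking chron anchor with 1800-11-20, and see 1800-11-20.
Calling chron roll with 370, → 1801-11-25.
Next I call countbox start with -72, and observe -72.
I run chron untilx with 1801-07-20, and observe -128.
Then gauge express with 145, F, K, giving 60467/180.
I call chron dayname, which returns Wednesday.
Invoking chron roll with 94, and get 1802-02-27.
I try countbox split with -9, → 8.


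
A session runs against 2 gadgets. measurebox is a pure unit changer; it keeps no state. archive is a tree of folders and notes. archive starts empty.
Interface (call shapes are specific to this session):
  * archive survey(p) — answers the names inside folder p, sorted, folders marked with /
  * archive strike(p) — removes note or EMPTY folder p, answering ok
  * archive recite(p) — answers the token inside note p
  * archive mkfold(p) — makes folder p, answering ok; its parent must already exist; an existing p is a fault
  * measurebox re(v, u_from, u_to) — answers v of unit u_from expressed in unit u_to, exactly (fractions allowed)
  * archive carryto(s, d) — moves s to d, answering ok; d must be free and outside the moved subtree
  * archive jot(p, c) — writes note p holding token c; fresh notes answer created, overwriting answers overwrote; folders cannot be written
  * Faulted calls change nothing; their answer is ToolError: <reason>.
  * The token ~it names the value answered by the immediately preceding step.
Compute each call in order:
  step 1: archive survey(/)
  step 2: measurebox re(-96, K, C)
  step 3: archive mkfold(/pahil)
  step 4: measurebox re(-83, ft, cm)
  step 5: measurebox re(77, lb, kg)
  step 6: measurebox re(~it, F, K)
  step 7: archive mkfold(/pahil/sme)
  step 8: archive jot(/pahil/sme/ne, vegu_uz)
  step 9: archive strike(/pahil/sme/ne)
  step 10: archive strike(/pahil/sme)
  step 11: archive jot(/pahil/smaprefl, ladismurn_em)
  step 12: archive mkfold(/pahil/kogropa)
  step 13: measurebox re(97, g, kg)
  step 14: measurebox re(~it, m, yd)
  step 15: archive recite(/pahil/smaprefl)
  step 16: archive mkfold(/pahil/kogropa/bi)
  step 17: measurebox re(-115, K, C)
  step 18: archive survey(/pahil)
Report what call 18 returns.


[in] archive survey p=/
:: []
[in] measurebox re v=-96 u_from=K u_to=C
:: -7383/20
[in] archive mkfold p=/pahil
:: ok
[in] measurebox re v=-83 u_from=ft u_to=cm
:: -63246/25
[in] measurebox re v=77 u_from=lb u_to=kg
:: 3492661249/100000000
[in] measurebox re v=~it u_from=F u_to=K
:: 49459661249/180000000
[in] archive mkfold p=/pahil/sme
:: ok
[in] archive jot p=/pahil/sme/ne c=vegu_uz
:: created
[in] archive strike p=/pahil/sme/ne
:: ok
[in] archive strike p=/pahil/sme
:: ok
[in] archive jot p=/pahil/smaprefl c=ladismurn_em
:: created
[in] archive mkfold p=/pahil/kogropa
:: ok
[in] measurebox re v=97 u_from=g u_to=kg
:: 97/1000
[in] measurebox re v=~it u_from=m u_to=yd
:: 485/4572
[in] archive recite p=/pahil/smaprefl
:: ladismurn_em
[in] archive mkfold p=/pahil/kogropa/bi
:: ok
[in] measurebox re v=-115 u_from=K u_to=C
:: -7763/20
[in] archive survey p=/pahil
:: [kogropa/, smaprefl]

Answer: [kogropa/, smaprefl]


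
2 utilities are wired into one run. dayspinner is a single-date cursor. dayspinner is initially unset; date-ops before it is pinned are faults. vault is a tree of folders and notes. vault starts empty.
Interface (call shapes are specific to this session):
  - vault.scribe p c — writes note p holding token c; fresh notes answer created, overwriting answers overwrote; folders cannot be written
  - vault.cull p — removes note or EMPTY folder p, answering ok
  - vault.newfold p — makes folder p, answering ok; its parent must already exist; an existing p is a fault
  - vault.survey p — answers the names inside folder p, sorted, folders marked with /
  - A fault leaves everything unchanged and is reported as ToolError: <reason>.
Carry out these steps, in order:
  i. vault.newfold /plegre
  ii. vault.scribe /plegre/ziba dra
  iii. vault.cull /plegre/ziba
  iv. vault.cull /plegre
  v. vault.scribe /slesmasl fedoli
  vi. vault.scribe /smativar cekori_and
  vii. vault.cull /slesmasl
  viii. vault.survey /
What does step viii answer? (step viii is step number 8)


Invoking vault.newfold(p→/plegre), giving ok.
I call vault.scribe(p→/plegre/ziba, c→dra), — result: created.
Invoking vault.cull(p→/plegre/ziba), which returns ok.
I try vault.cull(p→/plegre), → ok.
I invoke vault.scribe(p→/slesmasl, c→fedoli), → created.
I use vault.scribe(p→/smativar, c→cekori_and), yielding created.
I use vault.cull(p→/slesmasl), giving ok.
I call vault.survey(p→/), giving [smativar].

Answer: [smativar]


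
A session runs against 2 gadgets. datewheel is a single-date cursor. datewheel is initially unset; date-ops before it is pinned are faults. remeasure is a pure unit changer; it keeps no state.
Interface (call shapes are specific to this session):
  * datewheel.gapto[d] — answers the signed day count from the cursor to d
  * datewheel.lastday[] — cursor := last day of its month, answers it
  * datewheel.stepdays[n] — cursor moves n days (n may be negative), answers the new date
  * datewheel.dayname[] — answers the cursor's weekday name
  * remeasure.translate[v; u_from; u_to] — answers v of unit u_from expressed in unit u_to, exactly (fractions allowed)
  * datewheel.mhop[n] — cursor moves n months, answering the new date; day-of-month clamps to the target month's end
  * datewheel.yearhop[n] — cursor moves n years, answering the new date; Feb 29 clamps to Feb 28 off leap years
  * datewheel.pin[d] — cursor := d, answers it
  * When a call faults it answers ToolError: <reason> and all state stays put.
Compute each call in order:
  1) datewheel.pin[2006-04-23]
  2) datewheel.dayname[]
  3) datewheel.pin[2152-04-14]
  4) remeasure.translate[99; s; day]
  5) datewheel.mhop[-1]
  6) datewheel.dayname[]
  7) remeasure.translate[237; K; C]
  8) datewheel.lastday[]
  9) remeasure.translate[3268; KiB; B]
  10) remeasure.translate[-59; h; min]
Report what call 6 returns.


Answer: Tuesday

Derivation:
-> pin(d: 2006-04-23)
<- 2006-04-23
-> dayname()
<- Sunday
-> pin(d: 2152-04-14)
<- 2152-04-14
-> translate(v: 99, u_from: s, u_to: day)
<- 11/9600
-> mhop(n: -1)
<- 2152-03-14
-> dayname()
<- Tuesday
-> translate(v: 237, u_from: K, u_to: C)
<- -723/20
-> lastday()
<- 2152-03-31
-> translate(v: 3268, u_from: KiB, u_to: B)
<- 3346432
-> translate(v: -59, u_from: h, u_to: min)
<- -3540


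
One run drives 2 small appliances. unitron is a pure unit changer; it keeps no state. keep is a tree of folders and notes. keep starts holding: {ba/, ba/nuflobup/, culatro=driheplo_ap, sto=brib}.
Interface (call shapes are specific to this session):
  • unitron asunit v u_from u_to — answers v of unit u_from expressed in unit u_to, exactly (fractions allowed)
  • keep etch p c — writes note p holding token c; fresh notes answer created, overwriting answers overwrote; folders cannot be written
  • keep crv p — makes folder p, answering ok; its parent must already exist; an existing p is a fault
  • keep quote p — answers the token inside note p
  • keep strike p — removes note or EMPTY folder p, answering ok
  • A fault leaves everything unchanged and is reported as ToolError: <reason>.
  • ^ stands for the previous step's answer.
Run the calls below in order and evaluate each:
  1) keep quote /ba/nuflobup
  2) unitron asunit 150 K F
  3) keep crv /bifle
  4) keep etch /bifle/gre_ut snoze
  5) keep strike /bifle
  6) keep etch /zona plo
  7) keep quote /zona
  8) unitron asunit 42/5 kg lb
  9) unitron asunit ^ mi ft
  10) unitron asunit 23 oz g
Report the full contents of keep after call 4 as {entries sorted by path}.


Act: keep quote[p='/ba/nuflobup']
Obs: ToolError: is a directory
Act: unitron asunit[v='150'; u_from='K'; u_to='F']
Obs: -18967/100
Act: keep crv[p='/bifle']
Obs: ok
Act: keep etch[p='/bifle/gre_ut'; c='snoze']
Obs: created
Act: keep strike[p='/bifle']
Obs: ToolError: not empty
Act: keep etch[p='/zona'; c='plo']
Obs: created
Act: keep quote[p='/zona']
Obs: plo
Act: unitron asunit[v='42/5'; u_from='kg'; u_to='lb']
Obs: 120000000/6479891
Act: unitron asunit[v='^'; u_from='mi'; u_to='ft']
Obs: 57600000000/589081
Act: unitron asunit[v='23'; u_from='oz'; u_to='g']
Obs: 1043262451/1600000

Answer: {ba/, ba/nuflobup/, bifle/, bifle/gre_ut=snoze, culatro=driheplo_ap, sto=brib}


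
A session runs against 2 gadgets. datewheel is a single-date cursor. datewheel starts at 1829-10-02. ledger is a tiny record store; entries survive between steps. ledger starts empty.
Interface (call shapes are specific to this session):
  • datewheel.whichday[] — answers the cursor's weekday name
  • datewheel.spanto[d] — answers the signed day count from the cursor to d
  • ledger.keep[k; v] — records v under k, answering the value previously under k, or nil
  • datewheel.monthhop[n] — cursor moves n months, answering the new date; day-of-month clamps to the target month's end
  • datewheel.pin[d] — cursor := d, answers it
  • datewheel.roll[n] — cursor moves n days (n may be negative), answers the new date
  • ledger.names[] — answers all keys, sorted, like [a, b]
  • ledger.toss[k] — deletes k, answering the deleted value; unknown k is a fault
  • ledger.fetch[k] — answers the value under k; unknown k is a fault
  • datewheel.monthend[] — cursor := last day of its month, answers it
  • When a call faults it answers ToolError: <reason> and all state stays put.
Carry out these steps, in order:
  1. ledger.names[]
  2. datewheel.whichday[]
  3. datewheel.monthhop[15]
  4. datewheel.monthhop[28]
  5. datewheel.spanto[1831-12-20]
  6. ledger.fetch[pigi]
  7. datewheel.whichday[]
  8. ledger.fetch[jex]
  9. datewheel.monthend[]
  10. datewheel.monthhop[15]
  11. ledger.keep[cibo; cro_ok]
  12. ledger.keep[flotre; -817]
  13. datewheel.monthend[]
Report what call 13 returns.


Answer: 1834-08-31

Derivation:
> names
= []
> whichday
= Friday
> monthhop n=15
= 1831-01-02
> monthhop n=28
= 1833-05-02
> spanto d=1831-12-20
= -499
> fetch k=pigi
= ToolError: no such key pigi
> whichday
= Thursday
> fetch k=jex
= ToolError: no such key jex
> monthend
= 1833-05-31
> monthhop n=15
= 1834-08-31
> keep k=cibo v=cro_ok
= nil
> keep k=flotre v=-817
= nil
> monthend
= 1834-08-31


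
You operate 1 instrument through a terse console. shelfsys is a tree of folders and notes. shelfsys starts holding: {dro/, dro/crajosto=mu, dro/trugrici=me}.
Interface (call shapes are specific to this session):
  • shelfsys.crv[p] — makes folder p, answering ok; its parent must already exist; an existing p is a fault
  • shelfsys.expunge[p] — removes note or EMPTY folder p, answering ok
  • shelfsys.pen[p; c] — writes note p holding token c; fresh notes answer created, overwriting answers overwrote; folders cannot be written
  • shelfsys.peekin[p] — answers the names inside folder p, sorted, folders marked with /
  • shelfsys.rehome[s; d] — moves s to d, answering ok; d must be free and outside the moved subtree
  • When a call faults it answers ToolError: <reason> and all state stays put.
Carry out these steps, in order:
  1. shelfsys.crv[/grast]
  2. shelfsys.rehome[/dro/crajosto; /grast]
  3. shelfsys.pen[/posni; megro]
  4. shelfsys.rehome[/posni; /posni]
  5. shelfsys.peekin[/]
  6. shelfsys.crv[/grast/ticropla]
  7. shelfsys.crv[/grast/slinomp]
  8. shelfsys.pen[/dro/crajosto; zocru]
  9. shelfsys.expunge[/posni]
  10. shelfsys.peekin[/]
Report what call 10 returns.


Answer: [dro/, grast/]

Derivation:
Step: crv[p=/grast]
Result: ok
Step: rehome[s=/dro/crajosto; d=/grast]
Result: ToolError: exists
Step: pen[p=/posni; c=megro]
Result: created
Step: rehome[s=/posni; d=/posni]
Result: ToolError: exists
Step: peekin[p=/]
Result: [dro/, grast/, posni]
Step: crv[p=/grast/ticropla]
Result: ok
Step: crv[p=/grast/slinomp]
Result: ok
Step: pen[p=/dro/crajosto; c=zocru]
Result: overwrote
Step: expunge[p=/posni]
Result: ok
Step: peekin[p=/]
Result: [dro/, grast/]


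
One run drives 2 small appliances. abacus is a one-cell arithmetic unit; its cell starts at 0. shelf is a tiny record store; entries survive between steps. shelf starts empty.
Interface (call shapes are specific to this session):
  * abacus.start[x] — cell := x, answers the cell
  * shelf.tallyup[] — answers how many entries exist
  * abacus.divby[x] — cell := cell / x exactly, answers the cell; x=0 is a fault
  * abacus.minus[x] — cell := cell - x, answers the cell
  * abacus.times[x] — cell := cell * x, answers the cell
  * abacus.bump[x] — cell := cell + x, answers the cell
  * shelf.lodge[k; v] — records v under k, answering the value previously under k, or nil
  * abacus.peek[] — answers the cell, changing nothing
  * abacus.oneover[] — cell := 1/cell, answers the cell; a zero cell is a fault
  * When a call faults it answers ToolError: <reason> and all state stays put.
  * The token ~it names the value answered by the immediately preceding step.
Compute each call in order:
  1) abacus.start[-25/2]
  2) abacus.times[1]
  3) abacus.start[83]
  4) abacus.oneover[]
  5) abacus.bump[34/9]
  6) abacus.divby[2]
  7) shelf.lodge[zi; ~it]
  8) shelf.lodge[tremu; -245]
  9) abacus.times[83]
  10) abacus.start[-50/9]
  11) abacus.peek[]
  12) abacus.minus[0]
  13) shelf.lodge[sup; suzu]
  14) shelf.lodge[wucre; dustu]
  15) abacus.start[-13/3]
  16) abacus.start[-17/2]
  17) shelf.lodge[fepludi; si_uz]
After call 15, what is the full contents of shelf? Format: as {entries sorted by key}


→ abacus.start(x: -25/2)
← -25/2
→ abacus.times(x: 1)
← -25/2
→ abacus.start(x: 83)
← 83
→ abacus.oneover()
← 1/83
→ abacus.bump(x: 34/9)
← 2831/747
→ abacus.divby(x: 2)
← 2831/1494
→ shelf.lodge(k: zi, v: ~it)
← nil
→ shelf.lodge(k: tremu, v: -245)
← nil
→ abacus.times(x: 83)
← 2831/18
→ abacus.start(x: -50/9)
← -50/9
→ abacus.peek()
← -50/9
→ abacus.minus(x: 0)
← -50/9
→ shelf.lodge(k: sup, v: suzu)
← nil
→ shelf.lodge(k: wucre, v: dustu)
← nil
→ abacus.start(x: -13/3)
← -13/3
→ abacus.start(x: -17/2)
← -17/2
→ shelf.lodge(k: fepludi, v: si_uz)
← nil

Answer: {sup=suzu, tremu=-245, wucre=dustu, zi=2831/1494}


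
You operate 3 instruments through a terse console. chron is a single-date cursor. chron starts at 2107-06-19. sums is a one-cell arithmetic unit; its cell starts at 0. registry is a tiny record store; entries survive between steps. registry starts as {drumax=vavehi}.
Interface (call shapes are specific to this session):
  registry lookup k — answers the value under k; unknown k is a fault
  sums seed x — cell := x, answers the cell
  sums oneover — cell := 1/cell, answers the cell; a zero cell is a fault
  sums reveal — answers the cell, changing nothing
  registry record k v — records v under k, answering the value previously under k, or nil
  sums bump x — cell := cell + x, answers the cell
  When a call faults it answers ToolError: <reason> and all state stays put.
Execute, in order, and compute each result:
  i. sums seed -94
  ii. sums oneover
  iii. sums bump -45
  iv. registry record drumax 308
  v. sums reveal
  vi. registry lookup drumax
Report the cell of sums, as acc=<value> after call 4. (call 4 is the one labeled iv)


I call sums seed(x: -94), and get -94.
I run sums oneover, and see -1/94.
Next I call sums bump(x: -45), giving -4231/94.
Then registry record(k: drumax, v: 308), → vavehi.
Now I run sums reveal, and see -4231/94.
Now I run registry lookup(k: drumax), yielding 308.

Answer: acc=-4231/94


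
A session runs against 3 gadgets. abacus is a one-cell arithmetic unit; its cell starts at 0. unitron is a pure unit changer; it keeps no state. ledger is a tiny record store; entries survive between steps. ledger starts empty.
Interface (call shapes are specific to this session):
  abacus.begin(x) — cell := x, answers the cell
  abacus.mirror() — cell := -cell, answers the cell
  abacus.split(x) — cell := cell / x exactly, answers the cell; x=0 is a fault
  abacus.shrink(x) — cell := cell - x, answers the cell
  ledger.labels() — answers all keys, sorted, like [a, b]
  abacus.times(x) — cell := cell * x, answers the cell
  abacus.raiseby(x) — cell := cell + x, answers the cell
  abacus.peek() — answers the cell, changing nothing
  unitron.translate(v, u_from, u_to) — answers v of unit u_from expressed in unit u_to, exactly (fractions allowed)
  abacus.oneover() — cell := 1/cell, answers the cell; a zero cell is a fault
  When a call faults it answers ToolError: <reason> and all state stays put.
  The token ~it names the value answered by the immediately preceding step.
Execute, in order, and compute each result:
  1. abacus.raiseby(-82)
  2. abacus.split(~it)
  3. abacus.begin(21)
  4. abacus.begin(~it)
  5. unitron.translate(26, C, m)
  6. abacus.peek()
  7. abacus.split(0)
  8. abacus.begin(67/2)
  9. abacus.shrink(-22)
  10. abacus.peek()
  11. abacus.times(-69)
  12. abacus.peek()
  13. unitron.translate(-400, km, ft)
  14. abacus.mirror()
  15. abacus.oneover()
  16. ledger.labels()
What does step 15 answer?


Answer: 2/7659

Derivation:
[in] abacus.raiseby -82
:: -82
[in] abacus.split ~it
:: 1
[in] abacus.begin 21
:: 21
[in] abacus.begin ~it
:: 21
[in] unitron.translate 26 C m
:: ToolError: incompatible units
[in] abacus.peek
:: 21
[in] abacus.split 0
:: ToolError: division by zero
[in] abacus.begin 67/2
:: 67/2
[in] abacus.shrink -22
:: 111/2
[in] abacus.peek
:: 111/2
[in] abacus.times -69
:: -7659/2
[in] abacus.peek
:: -7659/2
[in] unitron.translate -400 km ft
:: -500000000/381
[in] abacus.mirror
:: 7659/2
[in] abacus.oneover
:: 2/7659
[in] ledger.labels
:: []


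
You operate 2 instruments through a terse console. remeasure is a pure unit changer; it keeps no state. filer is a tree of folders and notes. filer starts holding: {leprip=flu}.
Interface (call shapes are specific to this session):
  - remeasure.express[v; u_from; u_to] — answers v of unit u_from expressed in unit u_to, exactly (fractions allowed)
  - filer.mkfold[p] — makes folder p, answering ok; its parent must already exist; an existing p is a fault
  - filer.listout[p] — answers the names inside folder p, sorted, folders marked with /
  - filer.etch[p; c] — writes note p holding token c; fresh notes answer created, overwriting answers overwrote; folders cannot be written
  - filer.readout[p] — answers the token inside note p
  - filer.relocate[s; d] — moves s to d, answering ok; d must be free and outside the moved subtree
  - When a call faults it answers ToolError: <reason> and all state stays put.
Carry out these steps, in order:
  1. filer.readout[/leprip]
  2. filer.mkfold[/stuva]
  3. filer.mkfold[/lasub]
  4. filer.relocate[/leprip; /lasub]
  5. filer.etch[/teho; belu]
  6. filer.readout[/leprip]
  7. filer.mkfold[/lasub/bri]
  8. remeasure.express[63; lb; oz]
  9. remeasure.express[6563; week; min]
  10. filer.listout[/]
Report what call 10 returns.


Answer: [lasub/, leprip, stuva/, teho]

Derivation:
>>> filer.readout p: /leprip
= flu
>>> filer.mkfold p: /stuva
= ok
>>> filer.mkfold p: /lasub
= ok
>>> filer.relocate s: /leprip d: /lasub
= ToolError: exists
>>> filer.etch p: /teho c: belu
= created
>>> filer.readout p: /leprip
= flu
>>> filer.mkfold p: /lasub/bri
= ok
>>> remeasure.express v: 63 u_from: lb u_to: oz
= 1008
>>> remeasure.express v: 6563 u_from: week u_to: min
= 66155040
>>> filer.listout p: /
= [lasub/, leprip, stuva/, teho]


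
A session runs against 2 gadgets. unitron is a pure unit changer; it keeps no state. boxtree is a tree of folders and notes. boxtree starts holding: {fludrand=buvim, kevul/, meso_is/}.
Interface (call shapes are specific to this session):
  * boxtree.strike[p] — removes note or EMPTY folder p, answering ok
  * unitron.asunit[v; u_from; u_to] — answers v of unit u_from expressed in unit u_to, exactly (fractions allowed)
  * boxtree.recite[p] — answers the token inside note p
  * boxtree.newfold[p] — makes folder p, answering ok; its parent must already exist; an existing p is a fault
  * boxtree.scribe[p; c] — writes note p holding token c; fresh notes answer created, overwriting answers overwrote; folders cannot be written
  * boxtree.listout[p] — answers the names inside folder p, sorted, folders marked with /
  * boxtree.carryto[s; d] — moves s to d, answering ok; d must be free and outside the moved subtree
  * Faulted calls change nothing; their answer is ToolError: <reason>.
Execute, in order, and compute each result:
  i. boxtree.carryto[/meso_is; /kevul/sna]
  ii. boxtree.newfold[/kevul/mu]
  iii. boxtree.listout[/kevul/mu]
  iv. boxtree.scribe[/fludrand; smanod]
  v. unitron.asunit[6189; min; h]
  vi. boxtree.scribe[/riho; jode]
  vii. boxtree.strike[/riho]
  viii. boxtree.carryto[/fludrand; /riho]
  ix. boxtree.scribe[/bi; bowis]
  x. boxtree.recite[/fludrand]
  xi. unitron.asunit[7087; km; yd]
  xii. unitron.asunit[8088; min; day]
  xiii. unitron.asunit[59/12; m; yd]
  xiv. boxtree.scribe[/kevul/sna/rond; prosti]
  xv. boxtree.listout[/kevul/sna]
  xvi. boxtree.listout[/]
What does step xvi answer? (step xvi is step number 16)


! 1. boxtree.carryto(s→/meso_is, d→/kevul/sna) => ok
! 2. boxtree.newfold(p→/kevul/mu) => ok
! 3. boxtree.listout(p→/kevul/mu) => []
! 4. boxtree.scribe(p→/fludrand, c→smanod) => overwrote
! 5. unitron.asunit(v→6189, u_from→min, u_to→h) => 2063/20
! 6. boxtree.scribe(p→/riho, c→jode) => created
! 7. boxtree.strike(p→/riho) => ok
! 8. boxtree.carryto(s→/fludrand, d→/riho) => ok
! 9. boxtree.scribe(p→/bi, c→bowis) => created
! 10. boxtree.recite(p→/fludrand) => ToolError: not found
! 11. unitron.asunit(v→7087, u_from→km, u_to→yd) => 8858750000/1143
! 12. unitron.asunit(v→8088, u_from→min, u_to→day) => 337/60
! 13. unitron.asunit(v→59/12, u_from→m, u_to→yd) => 36875/6858
! 14. boxtree.scribe(p→/kevul/sna/rond, c→prosti) => created
! 15. boxtree.listout(p→/kevul/sna) => [rond]
! 16. boxtree.listout(p→/) => [bi, kevul/, riho]

Answer: [bi, kevul/, riho]


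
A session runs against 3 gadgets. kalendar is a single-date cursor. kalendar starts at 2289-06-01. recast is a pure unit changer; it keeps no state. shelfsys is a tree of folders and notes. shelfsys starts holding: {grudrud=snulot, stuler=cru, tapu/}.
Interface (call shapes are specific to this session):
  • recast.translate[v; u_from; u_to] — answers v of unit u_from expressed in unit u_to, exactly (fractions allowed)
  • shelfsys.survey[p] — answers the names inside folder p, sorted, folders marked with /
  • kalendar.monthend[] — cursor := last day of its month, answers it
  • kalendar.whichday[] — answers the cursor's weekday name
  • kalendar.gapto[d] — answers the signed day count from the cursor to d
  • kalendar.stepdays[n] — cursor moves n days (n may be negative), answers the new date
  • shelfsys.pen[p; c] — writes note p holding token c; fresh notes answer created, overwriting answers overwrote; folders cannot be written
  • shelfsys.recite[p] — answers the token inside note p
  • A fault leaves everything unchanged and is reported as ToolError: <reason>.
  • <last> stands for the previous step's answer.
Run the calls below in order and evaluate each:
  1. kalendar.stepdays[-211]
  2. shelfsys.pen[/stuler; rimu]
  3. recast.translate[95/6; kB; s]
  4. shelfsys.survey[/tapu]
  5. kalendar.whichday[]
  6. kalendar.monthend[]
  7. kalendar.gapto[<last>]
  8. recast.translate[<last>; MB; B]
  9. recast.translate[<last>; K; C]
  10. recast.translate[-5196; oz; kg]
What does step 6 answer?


Answer: 2288-11-30

Derivation:
;; 1. kalendar.stepdays(n=-211) == 2288-11-02
;; 2. shelfsys.pen(p=/stuler, c=rimu) == overwrote
;; 3. recast.translate(v=95/6, u_from=kB, u_to=s) == ToolError: incompatible units
;; 4. shelfsys.survey(p=/tapu) == []
;; 5. kalendar.whichday() == Friday
;; 6. kalendar.monthend() == 2288-11-30
;; 7. kalendar.gapto(d=<last>) == 0
;; 8. recast.translate(v=<last>, u_from=MB, u_to=B) == 0
;; 9. recast.translate(v=<last>, u_from=K, u_to=C) == -5463/20
;; 10. recast.translate(v=-5196, u_from=oz, u_to=kg) == -58921648863/400000000
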